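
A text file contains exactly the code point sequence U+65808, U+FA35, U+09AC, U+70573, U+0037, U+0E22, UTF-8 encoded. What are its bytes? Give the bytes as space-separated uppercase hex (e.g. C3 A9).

U+65808: 4-byte form → F1 A5 A0 88.
U+FA35: 3-byte form → EF A8 B5.
U+09AC: 3-byte form → E0 A6 AC.
U+70573: 4-byte form → F1 B0 95 B3.
U+0037: 1-byte form → 37.
U+0E22: 3-byte form → E0 B8 A2.
Concatenated (18 bytes): F1 A5 A0 88 EF A8 B5 E0 A6 AC F1 B0 95 B3 37 E0 B8 A2.

F1 A5 A0 88 EF A8 B5 E0 A6 AC F1 B0 95 B3 37 E0 B8 A2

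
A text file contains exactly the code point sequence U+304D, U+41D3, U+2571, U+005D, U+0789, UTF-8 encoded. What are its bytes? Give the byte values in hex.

E3 81 8D E4 87 93 E2 95 B1 5D DE 89

U+304D: 3-byte form → E3 81 8D.
U+41D3: 3-byte form → E4 87 93.
U+2571: 3-byte form → E2 95 B1.
U+005D: 1-byte form → 5D.
U+0789: 2-byte form → DE 89.
Concatenated (12 bytes): E3 81 8D E4 87 93 E2 95 B1 5D DE 89.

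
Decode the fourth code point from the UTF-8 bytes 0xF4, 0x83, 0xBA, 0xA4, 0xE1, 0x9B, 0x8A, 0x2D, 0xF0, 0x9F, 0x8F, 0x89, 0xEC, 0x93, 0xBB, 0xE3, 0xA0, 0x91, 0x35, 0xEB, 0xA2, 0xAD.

Offset 0: leading byte 0xF4 = 11110100 → 4-byte char #1 = F4 83 BA A4.
Offset 4: leading byte 0xE1 = 11100001 → 3-byte char #2 = E1 9B 8A.
Offset 7: leading byte 0x2D = 00101101 → 1-byte char #3 = 2D.
Offset 8: leading byte 0xF0 = 11110000 → 4-byte char #4 = F0 9F 8F 89.
Leading byte 0xF0 = 11110000 matches 11110xxx → 4-byte sequence.
Byte 1: 0xF0 = 11110000, payload 000 (3 bits).
Byte 2: 0x9F = 10011111 (10xxxxxx ✓), payload 011111.
Byte 3: 0x8F = 10001111 (10xxxxxx ✓), payload 001111.
Byte 4: 0x89 = 10001001 (10xxxxxx ✓), payload 001001.
Concatenate: 000011111001111001001 = 0x1F3C9 (21 bits → U+1F3C9).

U+1F3C9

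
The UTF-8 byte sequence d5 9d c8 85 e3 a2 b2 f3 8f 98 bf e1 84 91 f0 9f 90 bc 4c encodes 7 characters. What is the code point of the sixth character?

U+1F43C

Offset 0: leading byte 0xD5 = 11010101 → 2-byte char #1 = D5 9D.
Offset 2: leading byte 0xC8 = 11001000 → 2-byte char #2 = C8 85.
Offset 4: leading byte 0xE3 = 11100011 → 3-byte char #3 = E3 A2 B2.
Offset 7: leading byte 0xF3 = 11110011 → 4-byte char #4 = F3 8F 98 BF.
Offset 11: leading byte 0xE1 = 11100001 → 3-byte char #5 = E1 84 91.
Offset 14: leading byte 0xF0 = 11110000 → 4-byte char #6 = F0 9F 90 BC.
Leading byte 0xF0 = 11110000 matches 11110xxx → 4-byte sequence.
Byte 1: 0xF0 = 11110000, payload 000 (3 bits).
Byte 2: 0x9F = 10011111 (10xxxxxx ✓), payload 011111.
Byte 3: 0x90 = 10010000 (10xxxxxx ✓), payload 010000.
Byte 4: 0xBC = 10111100 (10xxxxxx ✓), payload 111100.
Concatenate: 000011111010000111100 = 0x1F43C (21 bits → U+1F43C).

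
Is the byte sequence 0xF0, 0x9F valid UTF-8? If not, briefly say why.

invalid (sequence truncated)

Leading byte 0xF0 = 11110000 → 4-byte form, but only 2 bytes are present.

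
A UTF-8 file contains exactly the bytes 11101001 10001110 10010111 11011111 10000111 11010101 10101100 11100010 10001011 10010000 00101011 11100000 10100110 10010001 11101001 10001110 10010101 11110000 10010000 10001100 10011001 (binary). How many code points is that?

8

Byte at offset 0: 0xE9 = 11101001 → 3-byte char (#1). Advance 3.
Byte at offset 3: 0xDF = 11011111 → 2-byte char (#2). Advance 2.
Byte at offset 5: 0xD5 = 11010101 → 2-byte char (#3). Advance 2.
Byte at offset 7: 0xE2 = 11100010 → 3-byte char (#4). Advance 3.
Byte at offset 10: 0x2B = 00101011 → 1-byte char (#5). Advance 1.
Byte at offset 11: 0xE0 = 11100000 → 3-byte char (#6). Advance 3.
Byte at offset 14: 0xE9 = 11101001 → 3-byte char (#7). Advance 3.
Byte at offset 17: 0xF0 = 11110000 → 4-byte char (#8). Advance 4.
Reached end at offset 21 after 8 code points.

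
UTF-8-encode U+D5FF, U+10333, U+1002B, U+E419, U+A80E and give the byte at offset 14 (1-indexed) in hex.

0x99

1-indexed offset 14 is 0-indexed offset 13.
U+D5FF → 3-byte form ED 97 BF at offsets 0–2.
U+10333 → 4-byte form F0 90 8C B3 at offsets 3–6.
U+1002B → 4-byte form F0 90 80 AB at offsets 7–10.
U+E419 → 3-byte form EE 90 99 at offsets 11–13.
Offset 13 falls in char 4's range; it's byte 3 of EE 90 99 = 0x99.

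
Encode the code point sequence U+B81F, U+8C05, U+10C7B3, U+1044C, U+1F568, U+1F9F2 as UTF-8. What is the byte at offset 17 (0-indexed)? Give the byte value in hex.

0xA8

U+B81F → 3-byte form EB A0 9F at offsets 0–2.
U+8C05 → 3-byte form E8 B0 85 at offsets 3–5.
U+10C7B3 → 4-byte form F4 8C 9E B3 at offsets 6–9.
U+1044C → 4-byte form F0 90 91 8C at offsets 10–13.
U+1F568 → 4-byte form F0 9F 95 A8 at offsets 14–17.
Offset 17 falls in char 5's range; it's byte 4 of F0 9F 95 A8 = 0xA8.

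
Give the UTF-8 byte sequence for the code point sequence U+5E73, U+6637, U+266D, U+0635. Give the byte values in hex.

E5 B9 B3 E6 98 B7 E2 99 AD D8 B5

U+5E73: 3-byte form → E5 B9 B3.
U+6637: 3-byte form → E6 98 B7.
U+266D: 3-byte form → E2 99 AD.
U+0635: 2-byte form → D8 B5.
Concatenated (11 bytes): E5 B9 B3 E6 98 B7 E2 99 AD D8 B5.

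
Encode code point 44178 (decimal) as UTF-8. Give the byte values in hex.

EA B2 92

U+AC92 = 0xAC92 = 44178 decimal. In range U+0800–U+FFFF → 3-byte form: 1110xxxx 10xxxxxx 10xxxxxx.
Binary (16 bits): 1010110010010010.
Split 4+6+6: 1010 | 110010 | 010010.
Byte 1: 11101010 = 0xEA.
Byte 2: 10110010 = 0xB2.
Byte 3: 10010010 = 0x92.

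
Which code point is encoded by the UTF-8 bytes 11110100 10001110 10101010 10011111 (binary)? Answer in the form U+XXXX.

U+10EA9F

Leading byte 0xF4 = 11110100 matches 11110xxx → 4-byte sequence.
Byte 1: 0xF4 = 11110100, payload 100 (3 bits).
Byte 2: 0x8E = 10001110 (10xxxxxx ✓), payload 001110.
Byte 3: 0xAA = 10101010 (10xxxxxx ✓), payload 101010.
Byte 4: 0x9F = 10011111 (10xxxxxx ✓), payload 011111.
Concatenate: 100001110101010011111 = 0x10EA9F (21 bits → U+10EA9F).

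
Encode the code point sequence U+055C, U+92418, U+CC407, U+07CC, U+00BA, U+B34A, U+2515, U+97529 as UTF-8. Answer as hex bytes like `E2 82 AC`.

D5 9C F2 92 90 98 F3 8C 90 87 DF 8C C2 BA EB 8D 8A E2 94 95 F2 97 94 A9

U+055C: 2-byte form → D5 9C.
U+92418: 4-byte form → F2 92 90 98.
U+CC407: 4-byte form → F3 8C 90 87.
U+07CC: 2-byte form → DF 8C.
U+00BA: 2-byte form → C2 BA.
U+B34A: 3-byte form → EB 8D 8A.
U+2515: 3-byte form → E2 94 95.
U+97529: 4-byte form → F2 97 94 A9.
Concatenated (24 bytes): D5 9C F2 92 90 98 F3 8C 90 87 DF 8C C2 BA EB 8D 8A E2 94 95 F2 97 94 A9.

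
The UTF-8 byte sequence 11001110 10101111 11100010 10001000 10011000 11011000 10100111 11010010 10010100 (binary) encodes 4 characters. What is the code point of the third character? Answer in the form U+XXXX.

U+0627

Offset 0: leading byte 0xCE = 11001110 → 2-byte char #1 = CE AF.
Offset 2: leading byte 0xE2 = 11100010 → 3-byte char #2 = E2 88 98.
Offset 5: leading byte 0xD8 = 11011000 → 2-byte char #3 = D8 A7.
Leading byte 0xD8 = 11011000 matches 110xxxxx → 2-byte sequence.
Byte 1: 0xD8 = 11011000, payload 11000 (5 bits).
Byte 2: 0xA7 = 10100111 (10xxxxxx ✓), payload 100111.
Concatenate: 11000100111 = 0x627 (11 bits → U+0627).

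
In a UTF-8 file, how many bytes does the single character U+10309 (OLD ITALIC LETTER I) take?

U+10309 = 0x10309. UTF-8 uses 1 byte below 0x80, 2 below 0x800, 3 below 0x10000, 4 up to 0x10FFFF. 0x10309 is in U+10000–U+10FFFF → 4 bytes.

4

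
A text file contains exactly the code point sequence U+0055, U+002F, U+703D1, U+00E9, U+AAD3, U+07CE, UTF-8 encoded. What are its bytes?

55 2F F1 B0 8F 91 C3 A9 EA AB 93 DF 8E

U+0055: 1-byte form → 55.
U+002F: 1-byte form → 2F.
U+703D1: 4-byte form → F1 B0 8F 91.
U+00E9: 2-byte form → C3 A9.
U+AAD3: 3-byte form → EA AB 93.
U+07CE: 2-byte form → DF 8E.
Concatenated (13 bytes): 55 2F F1 B0 8F 91 C3 A9 EA AB 93 DF 8E.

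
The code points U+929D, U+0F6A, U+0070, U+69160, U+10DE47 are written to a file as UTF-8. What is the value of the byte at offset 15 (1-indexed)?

1-indexed offset 15 is 0-indexed offset 14.
U+929D → 3-byte form E9 8A 9D at offsets 0–2.
U+0F6A → 3-byte form E0 BD AA at offsets 3–5.
U+0070 → 1-byte form 70 at offsets 6–6.
U+69160 → 4-byte form F1 A9 85 A0 at offsets 7–10.
U+10DE47 → 4-byte form F4 8D B9 87 at offsets 11–14.
Offset 14 falls in char 5's range; it's byte 4 of F4 8D B9 87 = 0x87.

0x87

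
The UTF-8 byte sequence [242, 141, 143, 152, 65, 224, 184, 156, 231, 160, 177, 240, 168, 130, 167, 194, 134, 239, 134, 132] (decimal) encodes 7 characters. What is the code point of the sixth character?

U+0086

Offset 0: leading byte 0xF2 = 11110010 → 4-byte char #1 = F2 8D 8F 98.
Offset 4: leading byte 0x41 = 01000001 → 1-byte char #2 = 41.
Offset 5: leading byte 0xE0 = 11100000 → 3-byte char #3 = E0 B8 9C.
Offset 8: leading byte 0xE7 = 11100111 → 3-byte char #4 = E7 A0 B1.
Offset 11: leading byte 0xF0 = 11110000 → 4-byte char #5 = F0 A8 82 A7.
Offset 15: leading byte 0xC2 = 11000010 → 2-byte char #6 = C2 86.
Leading byte 0xC2 = 11000010 matches 110xxxxx → 2-byte sequence.
Byte 1: 0xC2 = 11000010, payload 00010 (5 bits).
Byte 2: 0x86 = 10000110 (10xxxxxx ✓), payload 000110.
Concatenate: 00010000110 = 0x86 (11 bits → U+0086).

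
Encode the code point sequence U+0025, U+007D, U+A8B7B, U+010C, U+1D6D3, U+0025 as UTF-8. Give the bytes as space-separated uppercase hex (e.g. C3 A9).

U+0025: 1-byte form → 25.
U+007D: 1-byte form → 7D.
U+A8B7B: 4-byte form → F2 A8 AD BB.
U+010C: 2-byte form → C4 8C.
U+1D6D3: 4-byte form → F0 9D 9B 93.
U+0025: 1-byte form → 25.
Concatenated (13 bytes): 25 7D F2 A8 AD BB C4 8C F0 9D 9B 93 25.

25 7D F2 A8 AD BB C4 8C F0 9D 9B 93 25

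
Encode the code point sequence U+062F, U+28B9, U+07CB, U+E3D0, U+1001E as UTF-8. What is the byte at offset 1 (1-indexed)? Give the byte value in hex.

0xD8

1-indexed offset 1 is 0-indexed offset 0.
U+062F → 2-byte form D8 AF at offsets 0–1.
Offset 0 falls in char 1's range; it's byte 1 of D8 AF = 0xD8.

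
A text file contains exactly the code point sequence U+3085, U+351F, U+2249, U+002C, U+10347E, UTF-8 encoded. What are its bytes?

U+3085: 3-byte form → E3 82 85.
U+351F: 3-byte form → E3 94 9F.
U+2249: 3-byte form → E2 89 89.
U+002C: 1-byte form → 2C.
U+10347E: 4-byte form → F4 83 91 BE.
Concatenated (14 bytes): E3 82 85 E3 94 9F E2 89 89 2C F4 83 91 BE.

E3 82 85 E3 94 9F E2 89 89 2C F4 83 91 BE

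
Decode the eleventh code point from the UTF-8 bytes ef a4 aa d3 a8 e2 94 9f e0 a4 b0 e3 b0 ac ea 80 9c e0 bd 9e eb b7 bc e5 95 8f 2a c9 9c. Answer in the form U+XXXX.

U+025C

Offset 0: leading byte 0xEF = 11101111 → 3-byte char #1 = EF A4 AA.
Offset 3: leading byte 0xD3 = 11010011 → 2-byte char #2 = D3 A8.
Offset 5: leading byte 0xE2 = 11100010 → 3-byte char #3 = E2 94 9F.
Offset 8: leading byte 0xE0 = 11100000 → 3-byte char #4 = E0 A4 B0.
Offset 11: leading byte 0xE3 = 11100011 → 3-byte char #5 = E3 B0 AC.
Offset 14: leading byte 0xEA = 11101010 → 3-byte char #6 = EA 80 9C.
Offset 17: leading byte 0xE0 = 11100000 → 3-byte char #7 = E0 BD 9E.
Offset 20: leading byte 0xEB = 11101011 → 3-byte char #8 = EB B7 BC.
Offset 23: leading byte 0xE5 = 11100101 → 3-byte char #9 = E5 95 8F.
Offset 26: leading byte 0x2A = 00101010 → 1-byte char #10 = 2A.
Offset 27: leading byte 0xC9 = 11001001 → 2-byte char #11 = C9 9C.
Leading byte 0xC9 = 11001001 matches 110xxxxx → 2-byte sequence.
Byte 1: 0xC9 = 11001001, payload 01001 (5 bits).
Byte 2: 0x9C = 10011100 (10xxxxxx ✓), payload 011100.
Concatenate: 01001011100 = 0x25C (11 bits → U+025C).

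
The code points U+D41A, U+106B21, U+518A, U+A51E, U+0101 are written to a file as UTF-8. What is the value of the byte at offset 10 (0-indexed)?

0xEA

U+D41A → 3-byte form ED 90 9A at offsets 0–2.
U+106B21 → 4-byte form F4 86 AC A1 at offsets 3–6.
U+518A → 3-byte form E5 86 8A at offsets 7–9.
U+A51E → 3-byte form EA 94 9E at offsets 10–12.
Offset 10 falls in char 4's range; it's byte 1 of EA 94 9E = 0xEA.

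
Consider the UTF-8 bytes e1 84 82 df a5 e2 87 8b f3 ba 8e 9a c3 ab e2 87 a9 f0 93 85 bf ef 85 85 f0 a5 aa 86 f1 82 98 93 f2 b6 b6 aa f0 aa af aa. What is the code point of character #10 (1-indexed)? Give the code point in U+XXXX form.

U+42613

Offset 0: leading byte 0xE1 = 11100001 → 3-byte char #1 = E1 84 82.
Offset 3: leading byte 0xDF = 11011111 → 2-byte char #2 = DF A5.
Offset 5: leading byte 0xE2 = 11100010 → 3-byte char #3 = E2 87 8B.
Offset 8: leading byte 0xF3 = 11110011 → 4-byte char #4 = F3 BA 8E 9A.
Offset 12: leading byte 0xC3 = 11000011 → 2-byte char #5 = C3 AB.
Offset 14: leading byte 0xE2 = 11100010 → 3-byte char #6 = E2 87 A9.
Offset 17: leading byte 0xF0 = 11110000 → 4-byte char #7 = F0 93 85 BF.
Offset 21: leading byte 0xEF = 11101111 → 3-byte char #8 = EF 85 85.
Offset 24: leading byte 0xF0 = 11110000 → 4-byte char #9 = F0 A5 AA 86.
Offset 28: leading byte 0xF1 = 11110001 → 4-byte char #10 = F1 82 98 93.
Leading byte 0xF1 = 11110001 matches 11110xxx → 4-byte sequence.
Byte 1: 0xF1 = 11110001, payload 001 (3 bits).
Byte 2: 0x82 = 10000010 (10xxxxxx ✓), payload 000010.
Byte 3: 0x98 = 10011000 (10xxxxxx ✓), payload 011000.
Byte 4: 0x93 = 10010011 (10xxxxxx ✓), payload 010011.
Concatenate: 001000010011000010011 = 0x42613 (21 bits → U+42613).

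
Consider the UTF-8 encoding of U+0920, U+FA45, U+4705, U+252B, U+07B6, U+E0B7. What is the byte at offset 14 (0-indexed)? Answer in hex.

0xEE

U+0920 → 3-byte form E0 A4 A0 at offsets 0–2.
U+FA45 → 3-byte form EF A9 85 at offsets 3–5.
U+4705 → 3-byte form E4 9C 85 at offsets 6–8.
U+252B → 3-byte form E2 94 AB at offsets 9–11.
U+07B6 → 2-byte form DE B6 at offsets 12–13.
U+E0B7 → 3-byte form EE 82 B7 at offsets 14–16.
Offset 14 falls in char 6's range; it's byte 1 of EE 82 B7 = 0xEE.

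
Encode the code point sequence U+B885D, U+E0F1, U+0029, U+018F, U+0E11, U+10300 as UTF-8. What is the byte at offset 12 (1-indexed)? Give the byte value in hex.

0xB8

1-indexed offset 12 is 0-indexed offset 11.
U+B885D → 4-byte form F2 B8 A1 9D at offsets 0–3.
U+E0F1 → 3-byte form EE 83 B1 at offsets 4–6.
U+0029 → 1-byte form 29 at offsets 7–7.
U+018F → 2-byte form C6 8F at offsets 8–9.
U+0E11 → 3-byte form E0 B8 91 at offsets 10–12.
Offset 11 falls in char 5's range; it's byte 2 of E0 B8 91 = 0xB8.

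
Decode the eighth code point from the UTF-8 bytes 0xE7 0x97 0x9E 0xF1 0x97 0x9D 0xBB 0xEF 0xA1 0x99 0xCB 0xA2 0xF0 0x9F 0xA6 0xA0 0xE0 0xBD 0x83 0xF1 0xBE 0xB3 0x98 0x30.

U+0030

Offset 0: leading byte 0xE7 = 11100111 → 3-byte char #1 = E7 97 9E.
Offset 3: leading byte 0xF1 = 11110001 → 4-byte char #2 = F1 97 9D BB.
Offset 7: leading byte 0xEF = 11101111 → 3-byte char #3 = EF A1 99.
Offset 10: leading byte 0xCB = 11001011 → 2-byte char #4 = CB A2.
Offset 12: leading byte 0xF0 = 11110000 → 4-byte char #5 = F0 9F A6 A0.
Offset 16: leading byte 0xE0 = 11100000 → 3-byte char #6 = E0 BD 83.
Offset 19: leading byte 0xF1 = 11110001 → 4-byte char #7 = F1 BE B3 98.
Offset 23: leading byte 0x30 = 00110000 → 1-byte char #8 = 30.
Leading byte 0x30 = 00110000 matches 0xxxxxxx → 1-byte sequence.
Byte 1: 0x30 = 00110000, payload 0110000 (7 bits).
Concatenate: 0110000 = 0x30 (7 bits → U+0030).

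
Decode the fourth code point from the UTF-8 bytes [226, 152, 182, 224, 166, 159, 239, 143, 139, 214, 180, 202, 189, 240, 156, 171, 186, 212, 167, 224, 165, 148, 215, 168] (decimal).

U+05B4

Offset 0: leading byte 0xE2 = 11100010 → 3-byte char #1 = E2 98 B6.
Offset 3: leading byte 0xE0 = 11100000 → 3-byte char #2 = E0 A6 9F.
Offset 6: leading byte 0xEF = 11101111 → 3-byte char #3 = EF 8F 8B.
Offset 9: leading byte 0xD6 = 11010110 → 2-byte char #4 = D6 B4.
Leading byte 0xD6 = 11010110 matches 110xxxxx → 2-byte sequence.
Byte 1: 0xD6 = 11010110, payload 10110 (5 bits).
Byte 2: 0xB4 = 10110100 (10xxxxxx ✓), payload 110100.
Concatenate: 10110110100 = 0x5B4 (11 bits → U+05B4).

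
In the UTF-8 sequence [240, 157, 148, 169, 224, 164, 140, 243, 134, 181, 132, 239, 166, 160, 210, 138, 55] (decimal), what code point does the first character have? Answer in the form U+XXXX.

U+1D529

Offset 0: leading byte 0xF0 = 11110000 → 4-byte char #1 = F0 9D 94 A9.
Leading byte 0xF0 = 11110000 matches 11110xxx → 4-byte sequence.
Byte 1: 0xF0 = 11110000, payload 000 (3 bits).
Byte 2: 0x9D = 10011101 (10xxxxxx ✓), payload 011101.
Byte 3: 0x94 = 10010100 (10xxxxxx ✓), payload 010100.
Byte 4: 0xA9 = 10101001 (10xxxxxx ✓), payload 101001.
Concatenate: 000011101010100101001 = 0x1D529 (21 bits → U+1D529).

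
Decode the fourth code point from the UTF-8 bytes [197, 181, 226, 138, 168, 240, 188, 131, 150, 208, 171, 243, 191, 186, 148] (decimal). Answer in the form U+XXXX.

U+042B

Offset 0: leading byte 0xC5 = 11000101 → 2-byte char #1 = C5 B5.
Offset 2: leading byte 0xE2 = 11100010 → 3-byte char #2 = E2 8A A8.
Offset 5: leading byte 0xF0 = 11110000 → 4-byte char #3 = F0 BC 83 96.
Offset 9: leading byte 0xD0 = 11010000 → 2-byte char #4 = D0 AB.
Leading byte 0xD0 = 11010000 matches 110xxxxx → 2-byte sequence.
Byte 1: 0xD0 = 11010000, payload 10000 (5 bits).
Byte 2: 0xAB = 10101011 (10xxxxxx ✓), payload 101011.
Concatenate: 10000101011 = 0x42B (11 bits → U+042B).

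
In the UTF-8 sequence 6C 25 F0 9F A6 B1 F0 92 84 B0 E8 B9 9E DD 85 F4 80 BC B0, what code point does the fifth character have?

U+8E5E

Offset 0: leading byte 0x6C = 01101100 → 1-byte char #1 = 6C.
Offset 1: leading byte 0x25 = 00100101 → 1-byte char #2 = 25.
Offset 2: leading byte 0xF0 = 11110000 → 4-byte char #3 = F0 9F A6 B1.
Offset 6: leading byte 0xF0 = 11110000 → 4-byte char #4 = F0 92 84 B0.
Offset 10: leading byte 0xE8 = 11101000 → 3-byte char #5 = E8 B9 9E.
Leading byte 0xE8 = 11101000 matches 1110xxxx → 3-byte sequence.
Byte 1: 0xE8 = 11101000, payload 1000 (4 bits).
Byte 2: 0xB9 = 10111001 (10xxxxxx ✓), payload 111001.
Byte 3: 0x9E = 10011110 (10xxxxxx ✓), payload 011110.
Concatenate: 1000111001011110 = 0x8E5E (16 bits → U+8E5E).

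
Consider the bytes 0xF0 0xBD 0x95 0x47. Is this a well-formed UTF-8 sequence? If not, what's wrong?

Leading byte 0xF0 = 11110000 → 4-byte form.
Byte 4 is 0x47 = 01000111, which is not 10xxxxxx — expected a continuation byte.

invalid (non-continuation byte where continuation expected)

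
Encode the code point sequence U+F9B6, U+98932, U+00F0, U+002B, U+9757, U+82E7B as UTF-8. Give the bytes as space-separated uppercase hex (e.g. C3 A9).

U+F9B6: 3-byte form → EF A6 B6.
U+98932: 4-byte form → F2 98 A4 B2.
U+00F0: 2-byte form → C3 B0.
U+002B: 1-byte form → 2B.
U+9757: 3-byte form → E9 9D 97.
U+82E7B: 4-byte form → F2 82 B9 BB.
Concatenated (17 bytes): EF A6 B6 F2 98 A4 B2 C3 B0 2B E9 9D 97 F2 82 B9 BB.

EF A6 B6 F2 98 A4 B2 C3 B0 2B E9 9D 97 F2 82 B9 BB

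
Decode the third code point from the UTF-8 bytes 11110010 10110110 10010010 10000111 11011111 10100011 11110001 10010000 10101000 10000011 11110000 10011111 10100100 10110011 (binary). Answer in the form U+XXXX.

Offset 0: leading byte 0xF2 = 11110010 → 4-byte char #1 = F2 B6 92 87.
Offset 4: leading byte 0xDF = 11011111 → 2-byte char #2 = DF A3.
Offset 6: leading byte 0xF1 = 11110001 → 4-byte char #3 = F1 90 A8 83.
Leading byte 0xF1 = 11110001 matches 11110xxx → 4-byte sequence.
Byte 1: 0xF1 = 11110001, payload 001 (3 bits).
Byte 2: 0x90 = 10010000 (10xxxxxx ✓), payload 010000.
Byte 3: 0xA8 = 10101000 (10xxxxxx ✓), payload 101000.
Byte 4: 0x83 = 10000011 (10xxxxxx ✓), payload 000011.
Concatenate: 001010000101000000011 = 0x50A03 (21 bits → U+50A03).

U+50A03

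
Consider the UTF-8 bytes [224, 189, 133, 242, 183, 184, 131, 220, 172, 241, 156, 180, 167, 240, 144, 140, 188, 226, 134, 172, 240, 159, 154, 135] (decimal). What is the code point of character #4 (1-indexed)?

U+5CD27

Offset 0: leading byte 0xE0 = 11100000 → 3-byte char #1 = E0 BD 85.
Offset 3: leading byte 0xF2 = 11110010 → 4-byte char #2 = F2 B7 B8 83.
Offset 7: leading byte 0xDC = 11011100 → 2-byte char #3 = DC AC.
Offset 9: leading byte 0xF1 = 11110001 → 4-byte char #4 = F1 9C B4 A7.
Leading byte 0xF1 = 11110001 matches 11110xxx → 4-byte sequence.
Byte 1: 0xF1 = 11110001, payload 001 (3 bits).
Byte 2: 0x9C = 10011100 (10xxxxxx ✓), payload 011100.
Byte 3: 0xB4 = 10110100 (10xxxxxx ✓), payload 110100.
Byte 4: 0xA7 = 10100111 (10xxxxxx ✓), payload 100111.
Concatenate: 001011100110100100111 = 0x5CD27 (21 bits → U+5CD27).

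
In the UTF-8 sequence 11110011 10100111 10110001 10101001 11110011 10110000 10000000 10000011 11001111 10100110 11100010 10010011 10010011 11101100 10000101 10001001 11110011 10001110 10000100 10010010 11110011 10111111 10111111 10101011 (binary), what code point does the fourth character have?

Offset 0: leading byte 0xF3 = 11110011 → 4-byte char #1 = F3 A7 B1 A9.
Offset 4: leading byte 0xF3 = 11110011 → 4-byte char #2 = F3 B0 80 83.
Offset 8: leading byte 0xCF = 11001111 → 2-byte char #3 = CF A6.
Offset 10: leading byte 0xE2 = 11100010 → 3-byte char #4 = E2 93 93.
Leading byte 0xE2 = 11100010 matches 1110xxxx → 3-byte sequence.
Byte 1: 0xE2 = 11100010, payload 0010 (4 bits).
Byte 2: 0x93 = 10010011 (10xxxxxx ✓), payload 010011.
Byte 3: 0x93 = 10010011 (10xxxxxx ✓), payload 010011.
Concatenate: 0010010011010011 = 0x24D3 (16 bits → U+24D3).

U+24D3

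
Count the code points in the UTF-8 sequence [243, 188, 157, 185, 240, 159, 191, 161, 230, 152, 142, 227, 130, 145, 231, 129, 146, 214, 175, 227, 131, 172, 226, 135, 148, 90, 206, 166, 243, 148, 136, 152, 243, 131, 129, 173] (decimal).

12

Byte at offset 0: 0xF3 = 11110011 → 4-byte char (#1). Advance 4.
Byte at offset 4: 0xF0 = 11110000 → 4-byte char (#2). Advance 4.
Byte at offset 8: 0xE6 = 11100110 → 3-byte char (#3). Advance 3.
Byte at offset 11: 0xE3 = 11100011 → 3-byte char (#4). Advance 3.
Byte at offset 14: 0xE7 = 11100111 → 3-byte char (#5). Advance 3.
Byte at offset 17: 0xD6 = 11010110 → 2-byte char (#6). Advance 2.
Byte at offset 19: 0xE3 = 11100011 → 3-byte char (#7). Advance 3.
Byte at offset 22: 0xE2 = 11100010 → 3-byte char (#8). Advance 3.
Byte at offset 25: 0x5A = 01011010 → 1-byte char (#9). Advance 1.
Byte at offset 26: 0xCE = 11001110 → 2-byte char (#10). Advance 2.
Byte at offset 28: 0xF3 = 11110011 → 4-byte char (#11). Advance 4.
Byte at offset 32: 0xF3 = 11110011 → 4-byte char (#12). Advance 4.
Reached end at offset 36 after 12 code points.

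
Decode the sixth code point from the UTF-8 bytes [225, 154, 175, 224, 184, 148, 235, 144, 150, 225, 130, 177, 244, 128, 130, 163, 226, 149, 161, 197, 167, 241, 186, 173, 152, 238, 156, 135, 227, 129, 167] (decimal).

U+2561

Offset 0: leading byte 0xE1 = 11100001 → 3-byte char #1 = E1 9A AF.
Offset 3: leading byte 0xE0 = 11100000 → 3-byte char #2 = E0 B8 94.
Offset 6: leading byte 0xEB = 11101011 → 3-byte char #3 = EB 90 96.
Offset 9: leading byte 0xE1 = 11100001 → 3-byte char #4 = E1 82 B1.
Offset 12: leading byte 0xF4 = 11110100 → 4-byte char #5 = F4 80 82 A3.
Offset 16: leading byte 0xE2 = 11100010 → 3-byte char #6 = E2 95 A1.
Leading byte 0xE2 = 11100010 matches 1110xxxx → 3-byte sequence.
Byte 1: 0xE2 = 11100010, payload 0010 (4 bits).
Byte 2: 0x95 = 10010101 (10xxxxxx ✓), payload 010101.
Byte 3: 0xA1 = 10100001 (10xxxxxx ✓), payload 100001.
Concatenate: 0010010101100001 = 0x2561 (16 bits → U+2561).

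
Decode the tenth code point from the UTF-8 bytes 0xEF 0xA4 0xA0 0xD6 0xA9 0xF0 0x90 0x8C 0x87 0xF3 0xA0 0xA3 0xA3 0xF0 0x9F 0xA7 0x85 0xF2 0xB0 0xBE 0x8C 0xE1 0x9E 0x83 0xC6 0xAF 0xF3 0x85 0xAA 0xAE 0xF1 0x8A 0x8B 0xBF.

Offset 0: leading byte 0xEF = 11101111 → 3-byte char #1 = EF A4 A0.
Offset 3: leading byte 0xD6 = 11010110 → 2-byte char #2 = D6 A9.
Offset 5: leading byte 0xF0 = 11110000 → 4-byte char #3 = F0 90 8C 87.
Offset 9: leading byte 0xF3 = 11110011 → 4-byte char #4 = F3 A0 A3 A3.
Offset 13: leading byte 0xF0 = 11110000 → 4-byte char #5 = F0 9F A7 85.
Offset 17: leading byte 0xF2 = 11110010 → 4-byte char #6 = F2 B0 BE 8C.
Offset 21: leading byte 0xE1 = 11100001 → 3-byte char #7 = E1 9E 83.
Offset 24: leading byte 0xC6 = 11000110 → 2-byte char #8 = C6 AF.
Offset 26: leading byte 0xF3 = 11110011 → 4-byte char #9 = F3 85 AA AE.
Offset 30: leading byte 0xF1 = 11110001 → 4-byte char #10 = F1 8A 8B BF.
Leading byte 0xF1 = 11110001 matches 11110xxx → 4-byte sequence.
Byte 1: 0xF1 = 11110001, payload 001 (3 bits).
Byte 2: 0x8A = 10001010 (10xxxxxx ✓), payload 001010.
Byte 3: 0x8B = 10001011 (10xxxxxx ✓), payload 001011.
Byte 4: 0xBF = 10111111 (10xxxxxx ✓), payload 111111.
Concatenate: 001001010001011111111 = 0x4A2FF (21 bits → U+4A2FF).

U+4A2FF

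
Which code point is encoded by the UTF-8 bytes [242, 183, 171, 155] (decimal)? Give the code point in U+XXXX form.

Leading byte 0xF2 = 11110010 matches 11110xxx → 4-byte sequence.
Byte 1: 0xF2 = 11110010, payload 010 (3 bits).
Byte 2: 0xB7 = 10110111 (10xxxxxx ✓), payload 110111.
Byte 3: 0xAB = 10101011 (10xxxxxx ✓), payload 101011.
Byte 4: 0x9B = 10011011 (10xxxxxx ✓), payload 011011.
Concatenate: 010110111101011011011 = 0xB7ADB (21 bits → U+B7ADB).

U+B7ADB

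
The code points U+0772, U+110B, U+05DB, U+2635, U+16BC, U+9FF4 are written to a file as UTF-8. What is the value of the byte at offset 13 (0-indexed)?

U+0772 → 2-byte form DD B2 at offsets 0–1.
U+110B → 3-byte form E1 84 8B at offsets 2–4.
U+05DB → 2-byte form D7 9B at offsets 5–6.
U+2635 → 3-byte form E2 98 B5 at offsets 7–9.
U+16BC → 3-byte form E1 9A BC at offsets 10–12.
U+9FF4 → 3-byte form E9 BF B4 at offsets 13–15.
Offset 13 falls in char 6's range; it's byte 1 of E9 BF B4 = 0xE9.

0xE9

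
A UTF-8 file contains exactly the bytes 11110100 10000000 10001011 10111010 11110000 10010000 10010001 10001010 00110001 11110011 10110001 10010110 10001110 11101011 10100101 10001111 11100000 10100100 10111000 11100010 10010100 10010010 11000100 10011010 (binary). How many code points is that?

8

Byte at offset 0: 0xF4 = 11110100 → 4-byte char (#1). Advance 4.
Byte at offset 4: 0xF0 = 11110000 → 4-byte char (#2). Advance 4.
Byte at offset 8: 0x31 = 00110001 → 1-byte char (#3). Advance 1.
Byte at offset 9: 0xF3 = 11110011 → 4-byte char (#4). Advance 4.
Byte at offset 13: 0xEB = 11101011 → 3-byte char (#5). Advance 3.
Byte at offset 16: 0xE0 = 11100000 → 3-byte char (#6). Advance 3.
Byte at offset 19: 0xE2 = 11100010 → 3-byte char (#7). Advance 3.
Byte at offset 22: 0xC4 = 11000100 → 2-byte char (#8). Advance 2.
Reached end at offset 24 after 8 code points.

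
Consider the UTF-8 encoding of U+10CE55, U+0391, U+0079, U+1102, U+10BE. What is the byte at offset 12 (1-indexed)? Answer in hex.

1-indexed offset 12 is 0-indexed offset 11.
U+10CE55 → 4-byte form F4 8C B9 95 at offsets 0–3.
U+0391 → 2-byte form CE 91 at offsets 4–5.
U+0079 → 1-byte form 79 at offsets 6–6.
U+1102 → 3-byte form E1 84 82 at offsets 7–9.
U+10BE → 3-byte form E1 82 BE at offsets 10–12.
Offset 11 falls in char 5's range; it's byte 2 of E1 82 BE = 0x82.

0x82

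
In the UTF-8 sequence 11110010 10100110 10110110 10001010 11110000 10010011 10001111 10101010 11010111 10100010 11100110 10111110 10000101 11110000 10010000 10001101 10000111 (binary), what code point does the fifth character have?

Offset 0: leading byte 0xF2 = 11110010 → 4-byte char #1 = F2 A6 B6 8A.
Offset 4: leading byte 0xF0 = 11110000 → 4-byte char #2 = F0 93 8F AA.
Offset 8: leading byte 0xD7 = 11010111 → 2-byte char #3 = D7 A2.
Offset 10: leading byte 0xE6 = 11100110 → 3-byte char #4 = E6 BE 85.
Offset 13: leading byte 0xF0 = 11110000 → 4-byte char #5 = F0 90 8D 87.
Leading byte 0xF0 = 11110000 matches 11110xxx → 4-byte sequence.
Byte 1: 0xF0 = 11110000, payload 000 (3 bits).
Byte 2: 0x90 = 10010000 (10xxxxxx ✓), payload 010000.
Byte 3: 0x8D = 10001101 (10xxxxxx ✓), payload 001101.
Byte 4: 0x87 = 10000111 (10xxxxxx ✓), payload 000111.
Concatenate: 000010000001101000111 = 0x10347 (21 bits → U+10347).

U+10347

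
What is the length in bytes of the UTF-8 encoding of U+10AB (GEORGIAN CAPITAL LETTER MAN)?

U+10AB = 0x10AB. UTF-8 uses 1 byte below 0x80, 2 below 0x800, 3 below 0x10000, 4 up to 0x10FFFF. 0x10AB is in U+0800–U+FFFF → 3 bytes.

3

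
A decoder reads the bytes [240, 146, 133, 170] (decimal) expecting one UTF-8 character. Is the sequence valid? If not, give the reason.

Leading byte 0xF0 = 11110000 → 4-byte form.
Continuation bytes 0x92=10010010, 0x85=10000101, 0xAA=10101010 all match 10xxxxxx.
Decoded value 0x1216A is ≥ 0x10000 (shortest form) and not a surrogate.

valid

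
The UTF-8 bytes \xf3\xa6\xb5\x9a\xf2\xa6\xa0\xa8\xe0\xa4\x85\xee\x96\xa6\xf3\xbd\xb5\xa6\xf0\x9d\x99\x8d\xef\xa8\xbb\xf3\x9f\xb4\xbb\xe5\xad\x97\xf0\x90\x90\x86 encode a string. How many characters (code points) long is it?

Byte at offset 0: 0xF3 = 11110011 → 4-byte char (#1). Advance 4.
Byte at offset 4: 0xF2 = 11110010 → 4-byte char (#2). Advance 4.
Byte at offset 8: 0xE0 = 11100000 → 3-byte char (#3). Advance 3.
Byte at offset 11: 0xEE = 11101110 → 3-byte char (#4). Advance 3.
Byte at offset 14: 0xF3 = 11110011 → 4-byte char (#5). Advance 4.
Byte at offset 18: 0xF0 = 11110000 → 4-byte char (#6). Advance 4.
Byte at offset 22: 0xEF = 11101111 → 3-byte char (#7). Advance 3.
Byte at offset 25: 0xF3 = 11110011 → 4-byte char (#8). Advance 4.
Byte at offset 29: 0xE5 = 11100101 → 3-byte char (#9). Advance 3.
Byte at offset 32: 0xF0 = 11110000 → 4-byte char (#10). Advance 4.
Reached end at offset 36 after 10 code points.

10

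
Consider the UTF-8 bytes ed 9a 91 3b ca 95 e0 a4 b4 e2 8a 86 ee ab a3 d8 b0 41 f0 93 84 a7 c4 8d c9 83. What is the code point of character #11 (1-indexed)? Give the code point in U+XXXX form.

U+0243

Offset 0: leading byte 0xED = 11101101 → 3-byte char #1 = ED 9A 91.
Offset 3: leading byte 0x3B = 00111011 → 1-byte char #2 = 3B.
Offset 4: leading byte 0xCA = 11001010 → 2-byte char #3 = CA 95.
Offset 6: leading byte 0xE0 = 11100000 → 3-byte char #4 = E0 A4 B4.
Offset 9: leading byte 0xE2 = 11100010 → 3-byte char #5 = E2 8A 86.
Offset 12: leading byte 0xEE = 11101110 → 3-byte char #6 = EE AB A3.
Offset 15: leading byte 0xD8 = 11011000 → 2-byte char #7 = D8 B0.
Offset 17: leading byte 0x41 = 01000001 → 1-byte char #8 = 41.
Offset 18: leading byte 0xF0 = 11110000 → 4-byte char #9 = F0 93 84 A7.
Offset 22: leading byte 0xC4 = 11000100 → 2-byte char #10 = C4 8D.
Offset 24: leading byte 0xC9 = 11001001 → 2-byte char #11 = C9 83.
Leading byte 0xC9 = 11001001 matches 110xxxxx → 2-byte sequence.
Byte 1: 0xC9 = 11001001, payload 01001 (5 bits).
Byte 2: 0x83 = 10000011 (10xxxxxx ✓), payload 000011.
Concatenate: 01001000011 = 0x243 (11 bits → U+0243).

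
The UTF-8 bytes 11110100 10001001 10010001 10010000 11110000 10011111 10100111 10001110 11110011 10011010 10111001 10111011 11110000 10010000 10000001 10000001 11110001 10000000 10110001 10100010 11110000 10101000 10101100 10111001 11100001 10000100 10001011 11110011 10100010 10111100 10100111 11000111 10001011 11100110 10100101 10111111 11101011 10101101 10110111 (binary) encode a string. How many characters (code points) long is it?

11

Byte at offset 0: 0xF4 = 11110100 → 4-byte char (#1). Advance 4.
Byte at offset 4: 0xF0 = 11110000 → 4-byte char (#2). Advance 4.
Byte at offset 8: 0xF3 = 11110011 → 4-byte char (#3). Advance 4.
Byte at offset 12: 0xF0 = 11110000 → 4-byte char (#4). Advance 4.
Byte at offset 16: 0xF1 = 11110001 → 4-byte char (#5). Advance 4.
Byte at offset 20: 0xF0 = 11110000 → 4-byte char (#6). Advance 4.
Byte at offset 24: 0xE1 = 11100001 → 3-byte char (#7). Advance 3.
Byte at offset 27: 0xF3 = 11110011 → 4-byte char (#8). Advance 4.
Byte at offset 31: 0xC7 = 11000111 → 2-byte char (#9). Advance 2.
Byte at offset 33: 0xE6 = 11100110 → 3-byte char (#10). Advance 3.
Byte at offset 36: 0xEB = 11101011 → 3-byte char (#11). Advance 3.
Reached end at offset 39 after 11 code points.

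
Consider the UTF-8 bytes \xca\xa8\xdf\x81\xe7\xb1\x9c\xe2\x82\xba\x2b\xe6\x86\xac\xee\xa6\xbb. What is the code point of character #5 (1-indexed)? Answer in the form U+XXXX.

Offset 0: leading byte 0xCA = 11001010 → 2-byte char #1 = CA A8.
Offset 2: leading byte 0xDF = 11011111 → 2-byte char #2 = DF 81.
Offset 4: leading byte 0xE7 = 11100111 → 3-byte char #3 = E7 B1 9C.
Offset 7: leading byte 0xE2 = 11100010 → 3-byte char #4 = E2 82 BA.
Offset 10: leading byte 0x2B = 00101011 → 1-byte char #5 = 2B.
Leading byte 0x2B = 00101011 matches 0xxxxxxx → 1-byte sequence.
Byte 1: 0x2B = 00101011, payload 0101011 (7 bits).
Concatenate: 0101011 = 0x2B (7 bits → U+002B).

U+002B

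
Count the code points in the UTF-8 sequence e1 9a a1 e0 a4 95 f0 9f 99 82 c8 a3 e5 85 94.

5

Byte at offset 0: 0xE1 = 11100001 → 3-byte char (#1). Advance 3.
Byte at offset 3: 0xE0 = 11100000 → 3-byte char (#2). Advance 3.
Byte at offset 6: 0xF0 = 11110000 → 4-byte char (#3). Advance 4.
Byte at offset 10: 0xC8 = 11001000 → 2-byte char (#4). Advance 2.
Byte at offset 12: 0xE5 = 11100101 → 3-byte char (#5). Advance 3.
Reached end at offset 15 after 5 code points.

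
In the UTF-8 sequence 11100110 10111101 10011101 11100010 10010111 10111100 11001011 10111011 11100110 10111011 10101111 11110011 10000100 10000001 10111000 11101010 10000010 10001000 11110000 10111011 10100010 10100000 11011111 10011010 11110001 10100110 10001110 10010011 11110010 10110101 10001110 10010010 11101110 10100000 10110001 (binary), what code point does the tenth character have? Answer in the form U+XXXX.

Offset 0: leading byte 0xE6 = 11100110 → 3-byte char #1 = E6 BD 9D.
Offset 3: leading byte 0xE2 = 11100010 → 3-byte char #2 = E2 97 BC.
Offset 6: leading byte 0xCB = 11001011 → 2-byte char #3 = CB BB.
Offset 8: leading byte 0xE6 = 11100110 → 3-byte char #4 = E6 BB AF.
Offset 11: leading byte 0xF3 = 11110011 → 4-byte char #5 = F3 84 81 B8.
Offset 15: leading byte 0xEA = 11101010 → 3-byte char #6 = EA 82 88.
Offset 18: leading byte 0xF0 = 11110000 → 4-byte char #7 = F0 BB A2 A0.
Offset 22: leading byte 0xDF = 11011111 → 2-byte char #8 = DF 9A.
Offset 24: leading byte 0xF1 = 11110001 → 4-byte char #9 = F1 A6 8E 93.
Offset 28: leading byte 0xF2 = 11110010 → 4-byte char #10 = F2 B5 8E 92.
Leading byte 0xF2 = 11110010 matches 11110xxx → 4-byte sequence.
Byte 1: 0xF2 = 11110010, payload 010 (3 bits).
Byte 2: 0xB5 = 10110101 (10xxxxxx ✓), payload 110101.
Byte 3: 0x8E = 10001110 (10xxxxxx ✓), payload 001110.
Byte 4: 0x92 = 10010010 (10xxxxxx ✓), payload 010010.
Concatenate: 010110101001110010010 = 0xB5392 (21 bits → U+B5392).

U+B5392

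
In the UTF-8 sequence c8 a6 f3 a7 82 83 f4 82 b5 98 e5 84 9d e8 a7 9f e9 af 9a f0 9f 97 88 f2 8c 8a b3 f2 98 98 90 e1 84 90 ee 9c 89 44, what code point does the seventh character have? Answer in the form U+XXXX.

U+1F5C8

Offset 0: leading byte 0xC8 = 11001000 → 2-byte char #1 = C8 A6.
Offset 2: leading byte 0xF3 = 11110011 → 4-byte char #2 = F3 A7 82 83.
Offset 6: leading byte 0xF4 = 11110100 → 4-byte char #3 = F4 82 B5 98.
Offset 10: leading byte 0xE5 = 11100101 → 3-byte char #4 = E5 84 9D.
Offset 13: leading byte 0xE8 = 11101000 → 3-byte char #5 = E8 A7 9F.
Offset 16: leading byte 0xE9 = 11101001 → 3-byte char #6 = E9 AF 9A.
Offset 19: leading byte 0xF0 = 11110000 → 4-byte char #7 = F0 9F 97 88.
Leading byte 0xF0 = 11110000 matches 11110xxx → 4-byte sequence.
Byte 1: 0xF0 = 11110000, payload 000 (3 bits).
Byte 2: 0x9F = 10011111 (10xxxxxx ✓), payload 011111.
Byte 3: 0x97 = 10010111 (10xxxxxx ✓), payload 010111.
Byte 4: 0x88 = 10001000 (10xxxxxx ✓), payload 001000.
Concatenate: 000011111010111001000 = 0x1F5C8 (21 bits → U+1F5C8).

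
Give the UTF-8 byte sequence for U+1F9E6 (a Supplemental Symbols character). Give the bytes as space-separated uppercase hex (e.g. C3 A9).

F0 9F A7 A6

U+1F9E6 = 0x1F9E6 = 129510 decimal. In range U+10000–U+10FFFF → 4-byte form: 11110xxx 10xxxxxx 10xxxxxx 10xxxxxx.
Binary (21 bits): 000011111100111100110.
Split 3+6+6+6: 000 | 011111 | 100111 | 100110.
Byte 1: 11110000 = 0xF0.
Byte 2: 10011111 = 0x9F.
Byte 3: 10100111 = 0xA7.
Byte 4: 10100110 = 0xA6.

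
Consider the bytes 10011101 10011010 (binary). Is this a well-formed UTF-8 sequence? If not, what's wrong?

Byte 0x9D = 10011101 has the form 10xxxxxx — a continuation byte — but there is no preceding leading byte.

invalid (continuation byte with no leading byte)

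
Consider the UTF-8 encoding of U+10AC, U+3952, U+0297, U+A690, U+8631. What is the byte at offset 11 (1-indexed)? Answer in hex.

0x90

1-indexed offset 11 is 0-indexed offset 10.
U+10AC → 3-byte form E1 82 AC at offsets 0–2.
U+3952 → 3-byte form E3 A5 92 at offsets 3–5.
U+0297 → 2-byte form CA 97 at offsets 6–7.
U+A690 → 3-byte form EA 9A 90 at offsets 8–10.
Offset 10 falls in char 4's range; it's byte 3 of EA 9A 90 = 0x90.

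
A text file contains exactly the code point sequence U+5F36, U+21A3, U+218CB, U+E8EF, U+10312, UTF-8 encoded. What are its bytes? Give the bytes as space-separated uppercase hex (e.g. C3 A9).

E5 BC B6 E2 86 A3 F0 A1 A3 8B EE A3 AF F0 90 8C 92

U+5F36: 3-byte form → E5 BC B6.
U+21A3: 3-byte form → E2 86 A3.
U+218CB: 4-byte form → F0 A1 A3 8B.
U+E8EF: 3-byte form → EE A3 AF.
U+10312: 4-byte form → F0 90 8C 92.
Concatenated (17 bytes): E5 BC B6 E2 86 A3 F0 A1 A3 8B EE A3 AF F0 90 8C 92.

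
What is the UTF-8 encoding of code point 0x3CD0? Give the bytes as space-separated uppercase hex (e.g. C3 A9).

E3 B3 90

U+3CD0 = 0x3CD0 = 15568 decimal. In range U+0800–U+FFFF → 3-byte form: 1110xxxx 10xxxxxx 10xxxxxx.
Binary (16 bits): 0011110011010000.
Split 4+6+6: 0011 | 110011 | 010000.
Byte 1: 11100011 = 0xE3.
Byte 2: 10110011 = 0xB3.
Byte 3: 10010000 = 0x90.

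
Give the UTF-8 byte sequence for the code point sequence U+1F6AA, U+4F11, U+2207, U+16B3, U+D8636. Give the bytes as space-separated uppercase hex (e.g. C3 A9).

U+1F6AA: 4-byte form → F0 9F 9A AA.
U+4F11: 3-byte form → E4 BC 91.
U+2207: 3-byte form → E2 88 87.
U+16B3: 3-byte form → E1 9A B3.
U+D8636: 4-byte form → F3 98 98 B6.
Concatenated (17 bytes): F0 9F 9A AA E4 BC 91 E2 88 87 E1 9A B3 F3 98 98 B6.

F0 9F 9A AA E4 BC 91 E2 88 87 E1 9A B3 F3 98 98 B6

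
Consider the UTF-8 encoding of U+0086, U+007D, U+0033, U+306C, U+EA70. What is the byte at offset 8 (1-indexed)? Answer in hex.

0xEE

1-indexed offset 8 is 0-indexed offset 7.
U+0086 → 2-byte form C2 86 at offsets 0–1.
U+007D → 1-byte form 7D at offsets 2–2.
U+0033 → 1-byte form 33 at offsets 3–3.
U+306C → 3-byte form E3 81 AC at offsets 4–6.
U+EA70 → 3-byte form EE A9 B0 at offsets 7–9.
Offset 7 falls in char 5's range; it's byte 1 of EE A9 B0 = 0xEE.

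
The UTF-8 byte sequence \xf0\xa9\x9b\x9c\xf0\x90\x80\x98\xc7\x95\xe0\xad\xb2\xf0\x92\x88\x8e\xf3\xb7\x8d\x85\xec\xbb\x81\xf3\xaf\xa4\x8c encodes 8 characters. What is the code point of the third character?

U+01D5

Offset 0: leading byte 0xF0 = 11110000 → 4-byte char #1 = F0 A9 9B 9C.
Offset 4: leading byte 0xF0 = 11110000 → 4-byte char #2 = F0 90 80 98.
Offset 8: leading byte 0xC7 = 11000111 → 2-byte char #3 = C7 95.
Leading byte 0xC7 = 11000111 matches 110xxxxx → 2-byte sequence.
Byte 1: 0xC7 = 11000111, payload 00111 (5 bits).
Byte 2: 0x95 = 10010101 (10xxxxxx ✓), payload 010101.
Concatenate: 00111010101 = 0x1D5 (11 bits → U+01D5).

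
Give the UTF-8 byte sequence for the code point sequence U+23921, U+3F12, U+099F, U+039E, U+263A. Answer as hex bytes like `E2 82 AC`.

F0 A3 A4 A1 E3 BC 92 E0 A6 9F CE 9E E2 98 BA

U+23921: 4-byte form → F0 A3 A4 A1.
U+3F12: 3-byte form → E3 BC 92.
U+099F: 3-byte form → E0 A6 9F.
U+039E: 2-byte form → CE 9E.
U+263A: 3-byte form → E2 98 BA.
Concatenated (15 bytes): F0 A3 A4 A1 E3 BC 92 E0 A6 9F CE 9E E2 98 BA.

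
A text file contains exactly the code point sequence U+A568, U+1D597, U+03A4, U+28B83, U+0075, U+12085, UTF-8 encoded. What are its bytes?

U+A568: 3-byte form → EA 95 A8.
U+1D597: 4-byte form → F0 9D 96 97.
U+03A4: 2-byte form → CE A4.
U+28B83: 4-byte form → F0 A8 AE 83.
U+0075: 1-byte form → 75.
U+12085: 4-byte form → F0 92 82 85.
Concatenated (18 bytes): EA 95 A8 F0 9D 96 97 CE A4 F0 A8 AE 83 75 F0 92 82 85.

EA 95 A8 F0 9D 96 97 CE A4 F0 A8 AE 83 75 F0 92 82 85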